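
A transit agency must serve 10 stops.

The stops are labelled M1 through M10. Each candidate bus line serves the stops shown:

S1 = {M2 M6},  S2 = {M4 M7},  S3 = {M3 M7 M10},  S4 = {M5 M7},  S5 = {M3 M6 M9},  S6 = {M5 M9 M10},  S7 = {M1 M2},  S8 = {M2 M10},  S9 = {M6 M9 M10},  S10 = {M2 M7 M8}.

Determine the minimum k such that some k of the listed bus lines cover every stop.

5

S2 and S5 and S6 and S7 and S10 together: S2 ∪ S5 ∪ S6 ∪ S7 ∪ S10 = {M1, M2, M3, M4, M5, M6, M7, M8, M9, M10} — every stop is covered.
No 4 of the 10 bus lines cover everything (all 210 combinations miss at least one stop), so 5 is optimal.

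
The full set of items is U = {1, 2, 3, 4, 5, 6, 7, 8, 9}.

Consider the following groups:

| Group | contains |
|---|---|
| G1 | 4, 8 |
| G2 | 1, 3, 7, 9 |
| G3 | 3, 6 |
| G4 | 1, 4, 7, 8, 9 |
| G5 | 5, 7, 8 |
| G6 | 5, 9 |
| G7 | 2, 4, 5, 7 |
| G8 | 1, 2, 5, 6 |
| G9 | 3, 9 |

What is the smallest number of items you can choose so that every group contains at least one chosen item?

Take H = {3, 5, 8}. Each listed group contains at least one of these, so H is a hitting set of size 3.
The groups G1, G3, G6 are pairwise disjoint, so any hitting set needs a separate item for each — at least 3. Hence 3 is optimal.

3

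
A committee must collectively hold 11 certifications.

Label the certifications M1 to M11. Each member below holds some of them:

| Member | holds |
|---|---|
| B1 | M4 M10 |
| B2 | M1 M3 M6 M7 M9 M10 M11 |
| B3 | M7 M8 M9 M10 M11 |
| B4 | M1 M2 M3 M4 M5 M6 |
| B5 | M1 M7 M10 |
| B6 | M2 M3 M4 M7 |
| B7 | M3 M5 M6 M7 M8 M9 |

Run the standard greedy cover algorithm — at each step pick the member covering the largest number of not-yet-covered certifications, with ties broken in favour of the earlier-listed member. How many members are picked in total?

3

Greedy: pick B2 (covers 7 new) → pick B4 (covers 3 new) → pick B3 (covers 1 new). Total picks: 3.
(The true minimum cover uses only 2 members, so greedy is not optimal here.)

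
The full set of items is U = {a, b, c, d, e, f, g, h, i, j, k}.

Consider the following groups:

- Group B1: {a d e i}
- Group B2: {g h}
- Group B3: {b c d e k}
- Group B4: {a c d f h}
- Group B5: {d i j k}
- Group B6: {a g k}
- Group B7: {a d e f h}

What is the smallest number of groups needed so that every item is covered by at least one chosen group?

Take {B2, B3, B5, B7}. Their union is {a, b, c, d, e, f, g, h, i, j, k}, which is all 11 items.
No 3 of the 7 groups cover everything (all 35 combinations miss at least one item), so 4 is optimal.

4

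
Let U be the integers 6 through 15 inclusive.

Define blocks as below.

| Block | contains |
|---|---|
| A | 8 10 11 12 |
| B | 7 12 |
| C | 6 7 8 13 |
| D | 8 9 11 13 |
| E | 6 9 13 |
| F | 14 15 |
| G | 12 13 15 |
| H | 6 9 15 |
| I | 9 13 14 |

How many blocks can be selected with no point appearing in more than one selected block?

B, E, F are pairwise disjoint (B={7,12}; E={6,9,13}; F={14,15}).
Every remaining block overlaps one of these, and no 4 of the listed blocks are pairwise disjoint, so 3 is the maximum.

3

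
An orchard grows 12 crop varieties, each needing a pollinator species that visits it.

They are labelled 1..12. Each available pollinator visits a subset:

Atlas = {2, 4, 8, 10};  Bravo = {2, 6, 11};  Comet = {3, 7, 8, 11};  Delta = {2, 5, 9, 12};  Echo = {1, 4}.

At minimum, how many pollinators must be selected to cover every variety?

5

Atlas and Bravo and Comet and Delta and Echo together: Atlas ∪ Bravo ∪ Comet ∪ Delta ∪ Echo = {1, 2, 3, 4, 5, 6, 7, 8, 9, 10, 11, 12} — every variety is covered.
No 4 of the 5 pollinators cover everything (all 5 combinations miss at least one variety), so 5 is optimal.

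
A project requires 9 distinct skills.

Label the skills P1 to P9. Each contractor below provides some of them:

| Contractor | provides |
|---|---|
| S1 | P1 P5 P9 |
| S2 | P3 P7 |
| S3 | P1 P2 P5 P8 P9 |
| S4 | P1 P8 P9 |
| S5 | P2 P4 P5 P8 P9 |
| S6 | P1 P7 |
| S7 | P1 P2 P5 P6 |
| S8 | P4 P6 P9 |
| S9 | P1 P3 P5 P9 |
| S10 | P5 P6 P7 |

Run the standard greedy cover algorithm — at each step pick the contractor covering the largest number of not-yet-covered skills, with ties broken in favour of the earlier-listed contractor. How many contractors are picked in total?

3

Greedy: pick S3 (covers 5 new) → pick S2 (covers 2 new) → pick S8 (covers 2 new). Total picks: 3.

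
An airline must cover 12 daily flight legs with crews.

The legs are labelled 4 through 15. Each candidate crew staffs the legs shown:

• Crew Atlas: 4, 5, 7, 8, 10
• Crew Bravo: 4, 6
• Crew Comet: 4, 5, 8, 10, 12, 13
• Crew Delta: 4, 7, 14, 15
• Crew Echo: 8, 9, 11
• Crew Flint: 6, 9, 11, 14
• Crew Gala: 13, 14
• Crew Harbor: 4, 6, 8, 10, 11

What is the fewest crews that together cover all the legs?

3

Take {Comet, Delta, Flint}. Their union is {4, 5, 6, 7, 8, 9, 10, 11, 12, 13, 14, 15}, which is all 12 legs.
Only Comet contains 12, so Comet is forced; the remaining 6 legs need at least 2 more crews (each remaining crew adds at most 4) — so at least 3 crews are needed, and 3 is optimal.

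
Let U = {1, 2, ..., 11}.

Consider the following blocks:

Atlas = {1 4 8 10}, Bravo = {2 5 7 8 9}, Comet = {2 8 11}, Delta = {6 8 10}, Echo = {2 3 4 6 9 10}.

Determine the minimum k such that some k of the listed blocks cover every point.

4

Atlas and Bravo and Comet and Echo together: Atlas ∪ Bravo ∪ Comet ∪ Echo = {1, 2, 3, 4, 5, 6, 7, 8, 9, 10, 11} — every point is covered.
No 3 of the 5 blocks cover everything (all 10 combinations miss at least one point), so 4 is optimal.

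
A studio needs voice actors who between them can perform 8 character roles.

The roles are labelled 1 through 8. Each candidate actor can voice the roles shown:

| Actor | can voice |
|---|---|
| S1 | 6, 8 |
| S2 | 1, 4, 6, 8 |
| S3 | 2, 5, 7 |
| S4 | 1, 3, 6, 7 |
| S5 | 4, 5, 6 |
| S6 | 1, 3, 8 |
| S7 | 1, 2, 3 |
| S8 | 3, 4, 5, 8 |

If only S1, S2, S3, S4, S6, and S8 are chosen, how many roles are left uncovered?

Union of S1, S2, S3, S4, S6, S8 = {1, 2, 3, 4, 5, 6, 7, 8} — that's every role, so 0 are uncovered.

0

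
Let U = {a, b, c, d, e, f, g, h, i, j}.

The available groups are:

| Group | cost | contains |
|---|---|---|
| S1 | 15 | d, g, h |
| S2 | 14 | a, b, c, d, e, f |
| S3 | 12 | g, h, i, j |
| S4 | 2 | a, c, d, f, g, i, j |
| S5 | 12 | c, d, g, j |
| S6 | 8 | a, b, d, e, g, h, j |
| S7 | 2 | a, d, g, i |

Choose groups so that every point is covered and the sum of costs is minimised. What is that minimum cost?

S4, S6 together cover every point (S4 ∪ S6 = {a, b, c, d, e, f, g, h, i, j}); total cost 2 + 8 = 10.
No covering selection has total cost below 10.

10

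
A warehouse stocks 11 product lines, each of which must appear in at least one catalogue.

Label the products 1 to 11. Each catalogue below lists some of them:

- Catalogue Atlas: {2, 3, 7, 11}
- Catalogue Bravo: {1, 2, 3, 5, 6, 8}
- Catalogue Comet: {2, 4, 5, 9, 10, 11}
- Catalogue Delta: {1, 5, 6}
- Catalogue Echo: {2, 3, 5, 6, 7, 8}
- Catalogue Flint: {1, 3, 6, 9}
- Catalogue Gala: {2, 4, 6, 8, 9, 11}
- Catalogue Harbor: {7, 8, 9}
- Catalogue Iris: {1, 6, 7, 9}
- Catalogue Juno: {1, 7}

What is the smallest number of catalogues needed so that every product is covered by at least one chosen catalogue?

Take {Comet, Echo, Juno}. Their union is {1, 2, 3, 4, 5, 6, 7, 8, 9, 10, 11}, which is all 11 products.
Only Comet contains 10, so Comet is forced; the remaining 5 products need at least 2 more catalogues (each remaining catalogue adds at most 4) — so at least 3 catalogues are needed, and 3 is optimal.

3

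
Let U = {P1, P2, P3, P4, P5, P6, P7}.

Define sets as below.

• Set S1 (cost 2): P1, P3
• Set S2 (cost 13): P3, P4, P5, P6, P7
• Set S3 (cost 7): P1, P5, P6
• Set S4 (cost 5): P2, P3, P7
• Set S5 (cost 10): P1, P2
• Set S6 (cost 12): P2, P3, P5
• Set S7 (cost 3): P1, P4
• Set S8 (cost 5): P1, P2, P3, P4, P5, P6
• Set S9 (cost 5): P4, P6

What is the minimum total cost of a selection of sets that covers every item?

10

S4, S8 together cover every item (S4 ∪ S8 = {P1, P2, P3, P4, P5, P6, P7}); total cost 5 + 5 = 10.
No covering selection has total cost below 10.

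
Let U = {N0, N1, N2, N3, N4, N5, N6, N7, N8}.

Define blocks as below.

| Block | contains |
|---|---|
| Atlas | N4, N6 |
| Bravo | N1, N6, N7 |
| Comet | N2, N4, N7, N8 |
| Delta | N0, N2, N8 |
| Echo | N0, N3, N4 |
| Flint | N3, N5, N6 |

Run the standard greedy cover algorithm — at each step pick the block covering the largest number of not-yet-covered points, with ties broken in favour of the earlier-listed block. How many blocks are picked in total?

Greedy: pick Comet (covers 4 new) → pick Flint (covers 3 new) → pick Bravo (covers 1 new) → pick Delta (covers 1 new). Total picks: 4.

4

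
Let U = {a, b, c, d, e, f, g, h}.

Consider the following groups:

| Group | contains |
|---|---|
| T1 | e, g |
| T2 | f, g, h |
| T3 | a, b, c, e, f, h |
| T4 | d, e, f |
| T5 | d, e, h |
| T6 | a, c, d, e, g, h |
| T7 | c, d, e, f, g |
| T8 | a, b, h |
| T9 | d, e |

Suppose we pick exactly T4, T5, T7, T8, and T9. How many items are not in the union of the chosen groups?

Union of T4, T5, T7, T8, T9 = {a, b, c, d, e, f, g, h} — that's every item, so 0 are uncovered.

0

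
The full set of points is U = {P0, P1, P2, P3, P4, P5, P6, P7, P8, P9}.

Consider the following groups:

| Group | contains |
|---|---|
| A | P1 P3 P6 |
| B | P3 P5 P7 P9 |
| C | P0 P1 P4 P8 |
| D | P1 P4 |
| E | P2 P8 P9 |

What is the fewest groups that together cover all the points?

4

A, B, C, and E cover everything between them: the union {P0, P1, P2, P3, P4, P5, P6, P7, P8, P9} is all of U.
Only E contains P2, so E is forced; the remaining 7 points need at least 3 more groups (each remaining group adds at most 3) — so at least 4 groups are needed, and 4 is optimal.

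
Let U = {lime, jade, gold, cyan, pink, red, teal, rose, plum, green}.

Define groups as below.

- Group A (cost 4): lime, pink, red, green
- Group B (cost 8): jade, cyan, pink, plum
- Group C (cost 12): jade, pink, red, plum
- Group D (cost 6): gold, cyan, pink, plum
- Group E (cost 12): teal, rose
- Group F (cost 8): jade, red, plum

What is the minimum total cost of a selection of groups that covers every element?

A, B, D, E together cover every element (A ∪ B ∪ D ∪ E = {lime, jade, gold, cyan, pink, red, teal, rose, plum, green}); total cost 4 + 8 + 6 + 12 = 30.
No covering selection has total cost below 30.

30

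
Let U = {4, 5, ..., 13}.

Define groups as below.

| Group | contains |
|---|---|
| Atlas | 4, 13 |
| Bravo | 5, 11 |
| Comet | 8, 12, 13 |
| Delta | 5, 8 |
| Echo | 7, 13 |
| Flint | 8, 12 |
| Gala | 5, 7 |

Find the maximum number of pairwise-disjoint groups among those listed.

3

Atlas, Bravo, Flint are pairwise disjoint (Atlas={4,13}; Bravo={5,11}; Flint={8,12}).
Every remaining group overlaps one of these, and no 4 of the listed groups are pairwise disjoint, so 3 is the maximum.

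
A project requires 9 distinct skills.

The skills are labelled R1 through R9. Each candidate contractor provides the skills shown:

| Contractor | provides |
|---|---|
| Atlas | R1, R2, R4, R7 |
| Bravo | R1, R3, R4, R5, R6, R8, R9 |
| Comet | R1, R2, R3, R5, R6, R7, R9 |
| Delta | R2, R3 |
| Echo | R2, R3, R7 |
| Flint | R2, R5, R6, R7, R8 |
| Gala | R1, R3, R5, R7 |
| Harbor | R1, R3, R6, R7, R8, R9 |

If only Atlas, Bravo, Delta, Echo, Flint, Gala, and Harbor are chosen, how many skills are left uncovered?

Union of Atlas, Bravo, Delta, Echo, Flint, Gala, Harbor = {R1, R2, R3, R4, R5, R6, R7, R8, R9} — that's every skill, so 0 are uncovered.

0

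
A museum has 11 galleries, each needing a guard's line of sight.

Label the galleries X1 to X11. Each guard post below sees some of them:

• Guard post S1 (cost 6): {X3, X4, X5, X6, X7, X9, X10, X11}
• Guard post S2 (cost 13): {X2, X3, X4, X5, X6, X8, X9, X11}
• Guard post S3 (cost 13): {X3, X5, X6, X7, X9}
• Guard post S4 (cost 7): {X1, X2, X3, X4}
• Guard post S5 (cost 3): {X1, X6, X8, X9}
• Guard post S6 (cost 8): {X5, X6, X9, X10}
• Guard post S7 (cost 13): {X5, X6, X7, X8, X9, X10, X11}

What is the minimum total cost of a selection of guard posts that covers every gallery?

16

S1, S4, S5 together cover every gallery (S1 ∪ S4 ∪ S5 = {X1, X2, X3, X4, X5, X6, X7, X8, X9, X10, X11}); total cost 6 + 7 + 3 = 16.
No covering selection has total cost below 16.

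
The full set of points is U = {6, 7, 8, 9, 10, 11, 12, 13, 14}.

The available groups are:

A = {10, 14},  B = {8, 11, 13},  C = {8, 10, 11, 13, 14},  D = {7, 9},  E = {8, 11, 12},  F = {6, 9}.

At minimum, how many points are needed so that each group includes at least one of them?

The 3 points {9, 10, 11} hit every group.
The groups A, B, D are pairwise disjoint, so any hitting set needs a separate point for each — at least 3. Hence 3 is optimal.

3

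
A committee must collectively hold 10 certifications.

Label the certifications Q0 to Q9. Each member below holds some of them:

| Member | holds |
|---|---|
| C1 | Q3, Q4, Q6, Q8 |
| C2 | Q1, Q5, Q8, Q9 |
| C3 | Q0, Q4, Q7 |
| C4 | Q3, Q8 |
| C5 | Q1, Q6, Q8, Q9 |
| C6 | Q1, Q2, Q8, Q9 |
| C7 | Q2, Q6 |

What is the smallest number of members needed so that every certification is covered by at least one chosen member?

4

C1 and C2 and C3 and C6 together: C1 ∪ C2 ∪ C3 ∪ C6 = {Q0, Q1, Q2, Q3, Q4, Q5, Q6, Q7, Q8, Q9} — every certification is covered.
No 3 of the 7 members cover everything (all 35 combinations miss at least one certification), so 4 is optimal.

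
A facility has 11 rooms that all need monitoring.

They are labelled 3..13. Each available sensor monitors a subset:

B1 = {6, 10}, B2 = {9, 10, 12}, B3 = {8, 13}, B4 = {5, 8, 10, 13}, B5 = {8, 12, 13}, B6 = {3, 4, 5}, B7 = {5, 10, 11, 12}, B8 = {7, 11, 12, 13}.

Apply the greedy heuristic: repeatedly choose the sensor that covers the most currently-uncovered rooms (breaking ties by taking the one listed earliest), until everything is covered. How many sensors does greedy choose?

5

Greedy: pick B4 (covers 4 new) → pick B8 (covers 3 new) → pick B6 (covers 2 new) → pick B1 (covers 1 new) → pick B2 (covers 1 new). Total picks: 5.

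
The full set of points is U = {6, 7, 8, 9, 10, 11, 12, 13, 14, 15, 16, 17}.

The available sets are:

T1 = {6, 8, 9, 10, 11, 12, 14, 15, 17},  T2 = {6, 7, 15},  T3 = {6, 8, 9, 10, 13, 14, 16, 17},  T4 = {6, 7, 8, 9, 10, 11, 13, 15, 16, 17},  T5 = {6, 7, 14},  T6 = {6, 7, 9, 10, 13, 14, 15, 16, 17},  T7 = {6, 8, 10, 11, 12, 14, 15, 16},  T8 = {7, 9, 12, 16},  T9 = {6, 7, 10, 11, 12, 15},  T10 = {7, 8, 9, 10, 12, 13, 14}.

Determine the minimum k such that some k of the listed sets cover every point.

2

T4 and T7 together: T4 ∪ T7 = {6, 7, 8, 9, 10, 11, 12, 13, 14, 15, 16, 17} — every point is covered.
No single set has all 12 points (the largest, T4, has 10), so 2 is optimal.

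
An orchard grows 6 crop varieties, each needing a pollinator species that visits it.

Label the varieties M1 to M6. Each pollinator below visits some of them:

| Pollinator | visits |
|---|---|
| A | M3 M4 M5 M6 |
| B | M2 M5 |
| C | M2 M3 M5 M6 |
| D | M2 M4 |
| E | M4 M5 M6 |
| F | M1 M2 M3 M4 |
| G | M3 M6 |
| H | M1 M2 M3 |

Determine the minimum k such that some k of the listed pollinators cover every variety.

Take {E, F}. Their union is {M1, M2, M3, M4, M5, M6}, which is all 6 varieties.
No single pollinator has all 6 varieties (the largest, A, has 4), so 2 is optimal.

2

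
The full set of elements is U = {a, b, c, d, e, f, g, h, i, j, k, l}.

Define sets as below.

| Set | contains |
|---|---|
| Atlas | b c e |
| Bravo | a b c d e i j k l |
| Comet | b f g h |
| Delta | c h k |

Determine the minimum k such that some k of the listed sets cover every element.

Take {Bravo, Comet}. Their union is {a, b, c, d, e, f, g, h, i, j, k, l}, which is all 12 elements.
No single set has all 12 elements (the largest, Bravo, has 9), so 2 is optimal.

2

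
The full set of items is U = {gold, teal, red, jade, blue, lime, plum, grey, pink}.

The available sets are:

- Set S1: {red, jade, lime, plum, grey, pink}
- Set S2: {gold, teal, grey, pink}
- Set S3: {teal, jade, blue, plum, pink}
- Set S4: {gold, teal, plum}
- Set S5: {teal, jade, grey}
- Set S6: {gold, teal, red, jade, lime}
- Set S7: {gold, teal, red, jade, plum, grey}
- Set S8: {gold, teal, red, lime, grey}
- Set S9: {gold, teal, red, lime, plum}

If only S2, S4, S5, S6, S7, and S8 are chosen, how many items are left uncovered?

Union of S2, S4, S5, S6, S7, S8 = {gold, teal, red, jade, lime, plum, grey, pink}.
Not covered: blue — 1 item.

1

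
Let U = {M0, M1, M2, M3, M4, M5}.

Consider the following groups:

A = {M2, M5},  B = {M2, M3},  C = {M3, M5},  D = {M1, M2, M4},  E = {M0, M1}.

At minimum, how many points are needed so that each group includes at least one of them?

3

The 3 points {M1, M3, M5} hit every group.
No choice of 2 points meets every group, so 3 is the minimum.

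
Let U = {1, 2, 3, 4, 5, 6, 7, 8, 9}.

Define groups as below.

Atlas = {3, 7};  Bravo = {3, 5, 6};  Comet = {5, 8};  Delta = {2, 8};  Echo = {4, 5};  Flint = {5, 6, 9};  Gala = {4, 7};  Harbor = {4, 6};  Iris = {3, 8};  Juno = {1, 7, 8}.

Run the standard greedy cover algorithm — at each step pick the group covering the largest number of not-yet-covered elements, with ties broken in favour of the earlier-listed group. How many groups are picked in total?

5

Greedy: pick Bravo (covers 3 new) → pick Juno (covers 3 new) → pick Delta (covers 1 new) → pick Echo (covers 1 new) → pick Flint (covers 1 new). Total picks: 5.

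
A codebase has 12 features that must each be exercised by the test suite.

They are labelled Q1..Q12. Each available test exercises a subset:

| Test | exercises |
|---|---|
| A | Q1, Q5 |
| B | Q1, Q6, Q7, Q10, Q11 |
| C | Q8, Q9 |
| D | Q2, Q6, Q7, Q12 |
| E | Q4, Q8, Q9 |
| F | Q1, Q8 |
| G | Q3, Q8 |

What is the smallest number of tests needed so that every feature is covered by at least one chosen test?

5

Take {A, B, D, E, G}. Their union is {Q1, Q2, Q3, Q4, Q5, Q6, Q7, Q8, Q9, Q10, Q11, Q12}, which is all 12 features.
No 4 of the 7 tests cover everything (all 35 combinations miss at least one feature), so 5 is optimal.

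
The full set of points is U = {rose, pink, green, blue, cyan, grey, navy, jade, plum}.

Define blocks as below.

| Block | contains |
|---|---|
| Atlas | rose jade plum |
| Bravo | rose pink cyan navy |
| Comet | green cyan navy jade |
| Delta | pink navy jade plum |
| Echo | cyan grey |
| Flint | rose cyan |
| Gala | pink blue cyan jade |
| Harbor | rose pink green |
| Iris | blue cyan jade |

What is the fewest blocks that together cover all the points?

Take {Delta, Echo, Gala, Harbor}. Their union is {rose, pink, green, blue, cyan, grey, navy, jade, plum}, which is all 9 points.
No 3 of the 9 blocks cover everything (all 84 combinations miss at least one point), so 4 is optimal.

4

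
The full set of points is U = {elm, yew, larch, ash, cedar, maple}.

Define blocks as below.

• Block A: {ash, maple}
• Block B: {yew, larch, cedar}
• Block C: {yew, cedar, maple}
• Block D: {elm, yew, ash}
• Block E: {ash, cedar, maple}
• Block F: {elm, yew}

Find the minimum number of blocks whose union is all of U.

3

A, B, and F cover everything between them: the union {elm, yew, larch, ash, cedar, maple} is all of U.
Only B contains larch, so B is forced; the remaining 3 points need at least 2 more blocks (each remaining block adds at most 2) — so at least 3 blocks are needed, and 3 is optimal.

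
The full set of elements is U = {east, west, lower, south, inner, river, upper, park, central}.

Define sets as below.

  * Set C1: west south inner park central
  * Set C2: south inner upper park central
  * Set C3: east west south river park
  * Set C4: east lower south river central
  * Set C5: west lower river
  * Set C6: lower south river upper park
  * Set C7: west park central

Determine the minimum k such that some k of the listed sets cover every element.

C2, C3, and C4 cover everything between them: the union {east, west, lower, south, inner, river, upper, park, central} is all of U.
No 2 of the 7 sets cover everything (all 21 combinations miss at least one element), so 3 is optimal.

3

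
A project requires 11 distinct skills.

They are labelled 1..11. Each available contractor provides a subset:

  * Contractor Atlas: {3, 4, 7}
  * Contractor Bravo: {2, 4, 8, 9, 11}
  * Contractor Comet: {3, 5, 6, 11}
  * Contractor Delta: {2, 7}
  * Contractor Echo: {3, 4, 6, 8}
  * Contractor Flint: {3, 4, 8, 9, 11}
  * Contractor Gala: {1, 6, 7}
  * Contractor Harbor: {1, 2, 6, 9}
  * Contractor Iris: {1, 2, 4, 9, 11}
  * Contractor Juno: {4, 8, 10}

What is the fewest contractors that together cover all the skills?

Take {Atlas, Comet, Iris, Juno}. Their union is {1, 2, 3, 4, 5, 6, 7, 8, 9, 10, 11}, which is all 11 skills.
No 3 of the 10 contractors cover everything (all 120 combinations miss at least one skill), so 4 is optimal.

4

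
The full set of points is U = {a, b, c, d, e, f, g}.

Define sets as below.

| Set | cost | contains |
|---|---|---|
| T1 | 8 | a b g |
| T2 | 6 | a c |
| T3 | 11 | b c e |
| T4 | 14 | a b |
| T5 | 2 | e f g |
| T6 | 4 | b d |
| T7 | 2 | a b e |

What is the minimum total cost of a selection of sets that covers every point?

12

T2, T5, T6 together cover every point (T2 ∪ T5 ∪ T6 = {a, b, c, d, e, f, g}); total cost 6 + 2 + 4 = 12.
The greedy pick T5, T7, T6, T2 costs 14; no covering selection beats 12.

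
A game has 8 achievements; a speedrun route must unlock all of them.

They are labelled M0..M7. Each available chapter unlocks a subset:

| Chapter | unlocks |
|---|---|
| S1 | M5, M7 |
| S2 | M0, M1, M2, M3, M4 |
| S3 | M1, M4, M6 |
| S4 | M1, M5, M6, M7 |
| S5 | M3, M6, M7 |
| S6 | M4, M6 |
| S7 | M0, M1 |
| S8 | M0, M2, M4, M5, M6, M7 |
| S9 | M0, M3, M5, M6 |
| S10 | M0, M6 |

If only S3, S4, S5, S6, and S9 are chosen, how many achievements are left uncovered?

1

Union of S3, S4, S5, S6, S9 = {M0, M1, M3, M4, M5, M6, M7}.
Not covered: M2 — 1 achievement.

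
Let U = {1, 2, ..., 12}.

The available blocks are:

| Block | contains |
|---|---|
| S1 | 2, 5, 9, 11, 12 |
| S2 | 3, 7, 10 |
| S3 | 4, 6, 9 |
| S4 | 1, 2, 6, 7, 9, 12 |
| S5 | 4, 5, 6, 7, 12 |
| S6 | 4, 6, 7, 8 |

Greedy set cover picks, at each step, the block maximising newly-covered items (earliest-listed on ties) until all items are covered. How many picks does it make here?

4

Greedy: pick S4 (covers 6 new) → pick S1 (covers 2 new) → pick S2 (covers 2 new) → pick S6 (covers 2 new). Total picks: 4.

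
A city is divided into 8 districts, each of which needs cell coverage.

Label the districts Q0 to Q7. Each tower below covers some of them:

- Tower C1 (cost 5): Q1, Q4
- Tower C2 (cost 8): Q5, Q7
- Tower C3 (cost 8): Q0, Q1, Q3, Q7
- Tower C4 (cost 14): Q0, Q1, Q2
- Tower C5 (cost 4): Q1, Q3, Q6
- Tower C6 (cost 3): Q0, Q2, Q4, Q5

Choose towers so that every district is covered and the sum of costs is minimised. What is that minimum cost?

15

C3, C5, C6 together cover every district (C3 ∪ C5 ∪ C6 = {Q0, Q1, Q2, Q3, Q4, Q5, Q6, Q7}); total cost 8 + 4 + 3 = 15.
No covering selection has total cost below 15.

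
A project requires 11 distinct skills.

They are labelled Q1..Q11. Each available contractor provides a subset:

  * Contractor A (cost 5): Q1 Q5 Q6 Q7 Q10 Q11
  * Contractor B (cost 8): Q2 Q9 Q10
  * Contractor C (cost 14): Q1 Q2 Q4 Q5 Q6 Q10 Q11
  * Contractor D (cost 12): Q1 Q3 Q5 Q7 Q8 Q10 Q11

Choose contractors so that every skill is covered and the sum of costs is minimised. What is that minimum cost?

B, C, D together cover every skill (B ∪ C ∪ D = {Q1, Q2, Q3, Q4, Q5, Q6, Q7, Q8, Q9, Q10, Q11}); total cost 8 + 14 + 12 = 34.
The greedy pick A, B, D, C costs 39; no covering selection beats 34.

34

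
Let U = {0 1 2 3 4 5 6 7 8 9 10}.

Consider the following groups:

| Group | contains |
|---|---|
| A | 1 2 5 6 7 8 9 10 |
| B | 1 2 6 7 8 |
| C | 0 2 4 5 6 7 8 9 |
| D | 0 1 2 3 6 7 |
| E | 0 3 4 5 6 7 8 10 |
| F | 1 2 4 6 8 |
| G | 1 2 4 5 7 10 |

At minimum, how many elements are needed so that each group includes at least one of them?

2

Take H = {5, 6}. Each listed group contains at least one of these, so H is a hitting set of size 2.
No single element lies in every group, so at least 2 are needed and 2 is optimal.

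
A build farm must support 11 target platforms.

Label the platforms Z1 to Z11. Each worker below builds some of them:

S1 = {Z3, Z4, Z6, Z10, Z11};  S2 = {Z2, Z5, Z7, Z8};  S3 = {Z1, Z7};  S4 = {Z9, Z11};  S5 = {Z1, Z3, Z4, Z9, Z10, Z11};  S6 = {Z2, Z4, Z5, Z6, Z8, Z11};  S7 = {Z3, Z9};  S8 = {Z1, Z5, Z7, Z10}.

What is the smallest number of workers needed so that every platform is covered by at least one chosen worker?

3

Take {S1, S2, S5}. Their union is {Z1, Z2, Z3, Z4, Z5, Z6, Z7, Z8, Z9, Z10, Z11}, which is all 11 platforms.
No 2 of the 8 workers cover everything (all 28 combinations miss at least one platform), so 3 is optimal.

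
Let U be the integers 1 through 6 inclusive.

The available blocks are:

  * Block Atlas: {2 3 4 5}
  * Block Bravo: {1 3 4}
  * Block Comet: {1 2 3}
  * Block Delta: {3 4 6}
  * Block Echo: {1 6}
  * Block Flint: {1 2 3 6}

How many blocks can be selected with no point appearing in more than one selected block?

Atlas, Echo are pairwise disjoint (Atlas={2,3,4,5}; Echo={1,6}).
Every remaining block overlaps one of these, and no 3 of the listed blocks are pairwise disjoint, so 2 is the maximum.

2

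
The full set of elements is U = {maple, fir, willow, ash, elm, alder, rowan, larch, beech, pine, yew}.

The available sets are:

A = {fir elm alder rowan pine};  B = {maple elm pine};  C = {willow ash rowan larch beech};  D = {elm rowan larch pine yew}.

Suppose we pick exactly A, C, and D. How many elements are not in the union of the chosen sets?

Union of A, C, D = {fir, willow, ash, elm, alder, rowan, larch, beech, pine, yew}.
Not covered: maple — 1 element.

1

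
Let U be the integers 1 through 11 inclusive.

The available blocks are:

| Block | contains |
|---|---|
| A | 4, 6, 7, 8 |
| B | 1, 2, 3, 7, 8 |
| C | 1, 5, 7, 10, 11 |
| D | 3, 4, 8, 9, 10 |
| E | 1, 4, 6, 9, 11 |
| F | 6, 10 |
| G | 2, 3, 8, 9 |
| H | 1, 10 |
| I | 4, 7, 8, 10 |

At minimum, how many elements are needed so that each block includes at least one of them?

3

The 3 elements {1, 6, 8} hit every block.
No choice of 2 elements meets every block, so 3 is the minimum.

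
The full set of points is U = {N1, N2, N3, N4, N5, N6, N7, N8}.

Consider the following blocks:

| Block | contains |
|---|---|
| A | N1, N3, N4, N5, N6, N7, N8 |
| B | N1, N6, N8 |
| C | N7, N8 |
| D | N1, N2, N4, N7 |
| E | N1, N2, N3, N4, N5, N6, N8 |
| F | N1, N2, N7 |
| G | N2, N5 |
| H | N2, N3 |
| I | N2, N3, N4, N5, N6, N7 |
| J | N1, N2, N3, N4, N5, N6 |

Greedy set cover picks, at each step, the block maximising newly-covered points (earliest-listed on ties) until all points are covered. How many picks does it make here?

2

Greedy: pick A (covers 7 new) → pick D (covers 1 new). Total picks: 2.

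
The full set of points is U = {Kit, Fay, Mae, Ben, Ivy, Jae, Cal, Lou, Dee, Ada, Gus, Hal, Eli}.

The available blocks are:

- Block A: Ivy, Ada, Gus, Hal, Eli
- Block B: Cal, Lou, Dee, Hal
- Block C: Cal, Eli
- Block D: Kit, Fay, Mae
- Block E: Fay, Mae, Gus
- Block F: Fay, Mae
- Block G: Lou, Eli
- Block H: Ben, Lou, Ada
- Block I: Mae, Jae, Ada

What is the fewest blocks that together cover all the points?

A and B and D and H and I together: A ∪ B ∪ D ∪ H ∪ I = {Kit, Fay, Mae, Ben, Ivy, Jae, Cal, Lou, Dee, Ada, Gus, Hal, Eli} — every point is covered.
No 4 of the 9 blocks cover everything (all 126 combinations miss at least one point), so 5 is optimal.

5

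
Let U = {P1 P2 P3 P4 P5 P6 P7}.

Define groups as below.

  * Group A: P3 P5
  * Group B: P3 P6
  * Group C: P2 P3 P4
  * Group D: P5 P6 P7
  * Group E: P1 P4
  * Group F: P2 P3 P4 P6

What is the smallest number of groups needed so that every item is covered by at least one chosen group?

Take {D, E, F}. Their union is {P1, P2, P3, P4, P5, P6, P7}, which is all 7 items.
Only E contains P1, so E is forced; the remaining 5 items need at least 2 more groups (each remaining group adds at most 3) — so at least 3 groups are needed, and 3 is optimal.

3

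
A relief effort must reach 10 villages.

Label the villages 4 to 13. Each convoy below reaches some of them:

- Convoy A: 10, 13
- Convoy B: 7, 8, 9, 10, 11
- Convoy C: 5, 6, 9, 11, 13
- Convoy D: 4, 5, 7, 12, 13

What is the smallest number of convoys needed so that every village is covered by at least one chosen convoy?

3

Take {B, C, D}. Their union is {4, 5, 6, 7, 8, 9, 10, 11, 12, 13}, which is all 10 villages.
Only D contains 4, so D is forced; the remaining 5 villages need at least 2 more convoys (each remaining convoy adds at most 4) — so at least 3 convoys are needed, and 3 is optimal.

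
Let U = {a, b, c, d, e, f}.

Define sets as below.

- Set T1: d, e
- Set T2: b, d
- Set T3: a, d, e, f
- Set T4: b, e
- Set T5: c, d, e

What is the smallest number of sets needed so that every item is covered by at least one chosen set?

3

T2, T3, and T5 cover everything between them: the union {a, b, c, d, e, f} is all of U.
Only T3 contains a, so T3 is forced; the remaining 2 items need at least 2 more sets (each remaining set adds at most 1) — so at least 3 sets are needed, and 3 is optimal.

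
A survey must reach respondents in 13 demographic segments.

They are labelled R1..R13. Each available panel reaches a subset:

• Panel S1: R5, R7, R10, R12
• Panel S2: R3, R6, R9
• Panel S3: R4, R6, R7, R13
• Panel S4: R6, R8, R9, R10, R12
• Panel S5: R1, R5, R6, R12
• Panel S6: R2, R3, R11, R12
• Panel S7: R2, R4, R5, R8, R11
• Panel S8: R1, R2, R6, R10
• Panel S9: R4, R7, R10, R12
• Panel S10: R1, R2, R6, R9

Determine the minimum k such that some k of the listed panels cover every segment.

Take {S3, S4, S5, S6}. Their union is {R1, R2, R3, R4, R5, R6, R7, R8, R9, R10, R11, R12, R13}, which is all 13 segments.
Only S3 contains R13, so S3 is forced; the remaining 9 segments need at least 3 more panels (each remaining panel adds at most 4) — so at least 4 panels are needed, and 4 is optimal.

4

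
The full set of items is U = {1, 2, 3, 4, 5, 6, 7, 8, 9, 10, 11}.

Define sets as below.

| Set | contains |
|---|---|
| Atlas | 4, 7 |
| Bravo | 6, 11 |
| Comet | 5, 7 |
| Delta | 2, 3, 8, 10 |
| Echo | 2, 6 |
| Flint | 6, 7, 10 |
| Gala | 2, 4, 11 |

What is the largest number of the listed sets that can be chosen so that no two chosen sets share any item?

Atlas, Bravo, Delta are pairwise disjoint (Atlas={4,7}; Bravo={6,11}; Delta={2,3,8,10}).
Every remaining set overlaps one of these, and no 4 of the listed sets are pairwise disjoint, so 3 is the maximum.

3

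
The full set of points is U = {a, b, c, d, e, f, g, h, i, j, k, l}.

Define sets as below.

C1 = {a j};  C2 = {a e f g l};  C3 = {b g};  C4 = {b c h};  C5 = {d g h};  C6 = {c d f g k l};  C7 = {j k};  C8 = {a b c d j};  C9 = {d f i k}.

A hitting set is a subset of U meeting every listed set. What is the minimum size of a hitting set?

4

The 4 points {c, d, g, j} hit every set.
No choice of 3 points meets every set, so 4 is the minimum.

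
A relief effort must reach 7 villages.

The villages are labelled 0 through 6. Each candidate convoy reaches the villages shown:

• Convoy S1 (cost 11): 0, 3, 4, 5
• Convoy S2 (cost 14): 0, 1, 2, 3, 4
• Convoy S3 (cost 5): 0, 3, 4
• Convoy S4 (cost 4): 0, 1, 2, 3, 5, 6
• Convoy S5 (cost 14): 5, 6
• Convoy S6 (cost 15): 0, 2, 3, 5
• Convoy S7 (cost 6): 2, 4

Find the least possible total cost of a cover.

S3, S4 together cover every village (S3 ∪ S4 = {0, 1, 2, 3, 4, 5, 6}); total cost 5 + 4 = 9.
No covering selection has total cost below 9.

9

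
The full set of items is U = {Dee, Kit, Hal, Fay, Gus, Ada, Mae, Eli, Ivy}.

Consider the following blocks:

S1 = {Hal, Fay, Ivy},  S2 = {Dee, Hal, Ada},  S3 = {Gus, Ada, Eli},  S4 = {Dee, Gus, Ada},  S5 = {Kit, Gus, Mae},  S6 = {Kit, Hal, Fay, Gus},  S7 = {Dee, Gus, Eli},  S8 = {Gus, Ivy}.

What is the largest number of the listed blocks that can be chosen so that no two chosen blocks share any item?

S1, S3 are pairwise disjoint (S1={Hal,Fay,Ivy}; S3={Gus,Ada,Eli}).
Every remaining block overlaps one of these, and no 3 of the listed blocks are pairwise disjoint, so 2 is the maximum.

2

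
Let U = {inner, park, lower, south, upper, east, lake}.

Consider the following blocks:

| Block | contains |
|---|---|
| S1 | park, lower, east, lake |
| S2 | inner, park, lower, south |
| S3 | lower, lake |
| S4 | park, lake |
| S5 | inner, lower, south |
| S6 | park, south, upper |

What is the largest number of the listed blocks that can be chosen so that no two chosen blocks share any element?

2

S4, S5 are pairwise disjoint (S4={park,lake}; S5={inner,lower,south}).
Every remaining block overlaps one of these, and no 3 of the listed blocks are pairwise disjoint, so 2 is the maximum.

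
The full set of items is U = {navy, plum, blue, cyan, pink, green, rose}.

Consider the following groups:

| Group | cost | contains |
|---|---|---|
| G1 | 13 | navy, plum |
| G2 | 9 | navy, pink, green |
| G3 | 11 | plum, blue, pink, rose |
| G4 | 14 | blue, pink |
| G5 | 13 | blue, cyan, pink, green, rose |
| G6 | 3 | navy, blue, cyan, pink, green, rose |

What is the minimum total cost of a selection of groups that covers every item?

14

G3, G6 together cover every item (G3 ∪ G6 = {navy, plum, blue, cyan, pink, green, rose}); total cost 11 + 3 = 14.
No covering selection has total cost below 14.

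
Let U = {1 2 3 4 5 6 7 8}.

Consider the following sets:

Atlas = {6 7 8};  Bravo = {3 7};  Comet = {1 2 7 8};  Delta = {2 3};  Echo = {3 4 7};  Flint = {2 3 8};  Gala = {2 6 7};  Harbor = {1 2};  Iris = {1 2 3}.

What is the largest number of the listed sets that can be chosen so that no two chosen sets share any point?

2

Bravo, Harbor are pairwise disjoint (Bravo={3,7}; Harbor={1,2}).
Every remaining set overlaps one of these, and no 3 of the listed sets are pairwise disjoint, so 2 is the maximum.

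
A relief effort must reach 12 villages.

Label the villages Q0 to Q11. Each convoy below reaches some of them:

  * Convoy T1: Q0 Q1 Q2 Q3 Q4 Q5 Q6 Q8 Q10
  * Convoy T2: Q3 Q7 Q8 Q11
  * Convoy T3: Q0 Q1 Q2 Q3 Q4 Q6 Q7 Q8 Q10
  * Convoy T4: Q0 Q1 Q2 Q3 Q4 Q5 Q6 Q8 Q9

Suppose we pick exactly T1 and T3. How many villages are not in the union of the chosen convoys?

Union of T1, T3 = {Q0, Q1, Q2, Q3, Q4, Q5, Q6, Q7, Q8, Q10}.
Not covered: Q9, Q11 — 2 villages.

2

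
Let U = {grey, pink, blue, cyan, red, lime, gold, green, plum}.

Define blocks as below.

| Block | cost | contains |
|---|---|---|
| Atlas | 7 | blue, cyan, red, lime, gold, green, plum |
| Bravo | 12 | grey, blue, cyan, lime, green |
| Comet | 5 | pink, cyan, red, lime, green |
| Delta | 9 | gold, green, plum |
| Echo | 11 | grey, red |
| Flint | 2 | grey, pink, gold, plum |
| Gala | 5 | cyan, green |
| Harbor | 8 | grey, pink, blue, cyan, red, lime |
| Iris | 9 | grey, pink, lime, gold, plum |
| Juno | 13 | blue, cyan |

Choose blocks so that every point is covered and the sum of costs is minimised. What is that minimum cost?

Atlas, Flint together cover every point (Atlas ∪ Flint = {grey, pink, blue, cyan, red, lime, gold, green, plum}); total cost 7 + 2 = 9.
The greedy pick Flint, Comet, Atlas costs 14; no covering selection beats 9.

9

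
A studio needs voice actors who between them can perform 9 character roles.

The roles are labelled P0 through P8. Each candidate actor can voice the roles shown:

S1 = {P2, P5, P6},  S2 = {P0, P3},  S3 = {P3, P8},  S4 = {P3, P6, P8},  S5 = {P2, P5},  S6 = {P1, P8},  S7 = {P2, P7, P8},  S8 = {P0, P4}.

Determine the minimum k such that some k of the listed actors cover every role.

S1 and S3 and S6 and S7 and S8 together: S1 ∪ S3 ∪ S6 ∪ S7 ∪ S8 = {P0, P1, P2, P3, P4, P5, P6, P7, P8} — every role is covered.
No 4 of the 8 actors cover everything (all 70 combinations miss at least one role), so 5 is optimal.

5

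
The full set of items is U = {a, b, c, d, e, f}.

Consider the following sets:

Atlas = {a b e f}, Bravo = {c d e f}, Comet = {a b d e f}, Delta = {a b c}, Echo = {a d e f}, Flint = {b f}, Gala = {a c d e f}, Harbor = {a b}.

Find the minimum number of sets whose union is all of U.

2

Gala and Harbor cover everything between them: the union {a, b, c, d, e, f} is all of U.
No single set has all 6 items (the largest, Comet, has 5), so 2 is optimal.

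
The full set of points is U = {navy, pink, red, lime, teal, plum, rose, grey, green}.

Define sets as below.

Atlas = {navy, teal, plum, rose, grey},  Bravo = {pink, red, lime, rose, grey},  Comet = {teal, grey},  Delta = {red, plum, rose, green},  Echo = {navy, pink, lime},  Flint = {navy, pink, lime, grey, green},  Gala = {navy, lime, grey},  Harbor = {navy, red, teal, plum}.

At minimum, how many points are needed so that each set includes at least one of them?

Take H = {lime, teal, plum}. Each listed set contains at least one of these, so H is a hitting set of size 3.
The sets Comet, Delta, Echo are pairwise disjoint, so any hitting set needs a separate point for each — at least 3. Hence 3 is optimal.

3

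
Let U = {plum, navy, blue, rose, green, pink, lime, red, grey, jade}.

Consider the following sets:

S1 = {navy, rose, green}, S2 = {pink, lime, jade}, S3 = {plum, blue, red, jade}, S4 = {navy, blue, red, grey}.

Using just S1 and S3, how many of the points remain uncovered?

Union of S1, S3 = {plum, navy, blue, rose, green, red, jade}.
Not covered: pink, lime, grey — 3 points.

3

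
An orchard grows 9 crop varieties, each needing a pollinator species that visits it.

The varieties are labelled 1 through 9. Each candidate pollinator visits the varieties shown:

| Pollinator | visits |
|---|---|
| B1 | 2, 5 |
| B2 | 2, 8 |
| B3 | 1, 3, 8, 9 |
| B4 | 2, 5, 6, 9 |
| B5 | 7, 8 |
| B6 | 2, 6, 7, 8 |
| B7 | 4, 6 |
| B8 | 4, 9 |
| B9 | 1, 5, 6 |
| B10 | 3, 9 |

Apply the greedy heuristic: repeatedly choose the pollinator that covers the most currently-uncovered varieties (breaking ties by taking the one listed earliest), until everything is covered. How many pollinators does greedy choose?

4

Greedy: pick B3 (covers 4 new) → pick B4 (covers 3 new) → pick B5 (covers 1 new) → pick B7 (covers 1 new). Total picks: 4.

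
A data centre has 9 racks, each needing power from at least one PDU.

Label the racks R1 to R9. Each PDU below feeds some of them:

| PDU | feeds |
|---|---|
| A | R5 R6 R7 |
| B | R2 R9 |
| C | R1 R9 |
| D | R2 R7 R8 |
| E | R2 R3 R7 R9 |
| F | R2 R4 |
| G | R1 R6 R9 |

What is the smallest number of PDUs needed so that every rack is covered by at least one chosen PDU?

Take {A, D, E, F, G}. Their union is {R1, R2, R3, R4, R5, R6, R7, R8, R9}, which is all 9 racks.
No 4 of the 7 PDUs cover everything (all 35 combinations miss at least one rack), so 5 is optimal.

5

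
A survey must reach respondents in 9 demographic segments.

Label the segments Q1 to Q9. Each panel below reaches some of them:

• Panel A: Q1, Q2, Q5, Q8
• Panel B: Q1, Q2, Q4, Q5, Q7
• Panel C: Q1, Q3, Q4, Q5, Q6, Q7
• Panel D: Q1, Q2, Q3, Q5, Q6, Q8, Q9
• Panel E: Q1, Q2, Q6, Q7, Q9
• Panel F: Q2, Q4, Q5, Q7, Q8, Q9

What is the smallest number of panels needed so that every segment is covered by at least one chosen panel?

2

Take {D, F}. Their union is {Q1, Q2, Q3, Q4, Q5, Q6, Q7, Q8, Q9}, which is all 9 segments.
No single panel has all 9 segments (the largest, D, has 7), so 2 is optimal.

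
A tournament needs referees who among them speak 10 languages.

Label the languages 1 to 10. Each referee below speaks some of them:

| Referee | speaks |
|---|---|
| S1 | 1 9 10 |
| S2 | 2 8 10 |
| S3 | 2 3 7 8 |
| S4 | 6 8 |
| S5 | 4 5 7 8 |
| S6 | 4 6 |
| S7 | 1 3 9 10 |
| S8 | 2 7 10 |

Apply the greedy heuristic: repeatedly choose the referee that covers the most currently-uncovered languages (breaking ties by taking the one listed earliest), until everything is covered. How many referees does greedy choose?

Greedy: pick S3 (covers 4 new) → pick S1 (covers 3 new) → pick S5 (covers 2 new) → pick S4 (covers 1 new). Total picks: 4.

4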